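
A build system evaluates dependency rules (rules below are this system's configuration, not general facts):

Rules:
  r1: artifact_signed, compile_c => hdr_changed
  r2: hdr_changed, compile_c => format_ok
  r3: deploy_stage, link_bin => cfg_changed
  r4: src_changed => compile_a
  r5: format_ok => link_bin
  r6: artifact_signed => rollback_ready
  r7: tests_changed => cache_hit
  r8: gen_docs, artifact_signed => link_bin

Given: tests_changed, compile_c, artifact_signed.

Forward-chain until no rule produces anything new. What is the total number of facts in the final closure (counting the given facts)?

8

Round 1: r1 [artifact_signed, compile_c => hdr_changed]; r6 [artifact_signed => rollback_ready]; r7 [tests_changed => cache_hit]. Adds hdr_changed, rollback_ready, cache_hit.
Round 2: r2 [hdr_changed, compile_c => format_ok]. Adds format_ok.
Round 3: r5 [format_ok => link_bin]. Adds link_bin.
Closure: {artifact_signed, cache_hit, compile_c, format_ok, hdr_changed, link_bin, rollback_ready, tests_changed} — 8 facts.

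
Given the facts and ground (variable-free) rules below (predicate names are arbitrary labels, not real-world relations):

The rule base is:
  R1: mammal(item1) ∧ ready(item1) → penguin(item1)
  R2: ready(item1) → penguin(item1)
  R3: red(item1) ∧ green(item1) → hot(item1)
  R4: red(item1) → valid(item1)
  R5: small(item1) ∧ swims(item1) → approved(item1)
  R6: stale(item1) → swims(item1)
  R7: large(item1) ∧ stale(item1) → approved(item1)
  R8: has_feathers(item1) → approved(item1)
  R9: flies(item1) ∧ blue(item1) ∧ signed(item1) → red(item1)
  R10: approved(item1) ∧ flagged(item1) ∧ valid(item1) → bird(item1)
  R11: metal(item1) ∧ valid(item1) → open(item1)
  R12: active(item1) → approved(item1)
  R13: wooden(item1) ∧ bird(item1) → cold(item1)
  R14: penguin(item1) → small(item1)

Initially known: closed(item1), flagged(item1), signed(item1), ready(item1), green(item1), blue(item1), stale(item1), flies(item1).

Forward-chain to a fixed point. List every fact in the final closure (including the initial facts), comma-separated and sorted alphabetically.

approved(item1), bird(item1), blue(item1), closed(item1), flagged(item1), flies(item1), green(item1), hot(item1), penguin(item1), ready(item1), red(item1), signed(item1), small(item1), stale(item1), swims(item1), valid(item1)

[1] R2 [ready(item1) → penguin(item1)]; R6 [stale(item1) → swims(item1)]; R9 [flies(item1) ∧ blue(item1) ∧ signed(item1) → red(item1)]. ⇒ new: penguin(item1), swims(item1), red(item1).
[2] R3 [red(item1) ∧ green(item1) → hot(item1)]; R4 [red(item1) → valid(item1)]; R14 [penguin(item1) → small(item1)]. ⇒ new: hot(item1), valid(item1), small(item1).
[3] R5 [small(item1) ∧ swims(item1) → approved(item1)]. ⇒ new: approved(item1).
[4] R10 [approved(item1) ∧ flagged(item1) ∧ valid(item1) → bird(item1)]. ⇒ new: bird(item1).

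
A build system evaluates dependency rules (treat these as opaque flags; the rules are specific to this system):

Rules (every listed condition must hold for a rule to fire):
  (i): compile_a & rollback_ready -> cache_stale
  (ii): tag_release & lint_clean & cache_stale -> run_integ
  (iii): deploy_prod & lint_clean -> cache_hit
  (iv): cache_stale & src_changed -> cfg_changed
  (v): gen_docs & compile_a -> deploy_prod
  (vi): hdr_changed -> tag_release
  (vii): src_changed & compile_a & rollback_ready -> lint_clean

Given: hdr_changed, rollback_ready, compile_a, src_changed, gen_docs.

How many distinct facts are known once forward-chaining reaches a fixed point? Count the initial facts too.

12

Round 1: (i) [compile_a & rollback_ready -> cache_stale]; (v) [gen_docs & compile_a -> deploy_prod]; (vi) [hdr_changed -> tag_release]; (vii) [src_changed & compile_a & rollback_ready -> lint_clean]. Adds cache_stale, deploy_prod, tag_release, lint_clean.
Round 2: (ii) [tag_release & lint_clean & cache_stale -> run_integ]; (iii) [deploy_prod & lint_clean -> cache_hit]; (iv) [cache_stale & src_changed -> cfg_changed]. Adds run_integ, cache_hit, cfg_changed.
Closure: {cache_hit, cache_stale, cfg_changed, compile_a, deploy_prod, gen_docs, hdr_changed, lint_clean, rollback_ready, run_integ, src_changed, tag_release} — 12 facts.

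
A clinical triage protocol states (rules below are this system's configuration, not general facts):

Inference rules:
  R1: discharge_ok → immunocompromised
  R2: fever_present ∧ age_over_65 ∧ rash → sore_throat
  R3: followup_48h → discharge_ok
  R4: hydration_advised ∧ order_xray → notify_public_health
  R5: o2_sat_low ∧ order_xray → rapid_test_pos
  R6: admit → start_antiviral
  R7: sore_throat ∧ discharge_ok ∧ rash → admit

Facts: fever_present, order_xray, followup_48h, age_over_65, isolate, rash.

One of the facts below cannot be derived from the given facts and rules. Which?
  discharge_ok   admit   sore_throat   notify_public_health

Round 1 fires R2, R3, giving sore_throat, discharge_ok.
Round 2 fires R1, R7, giving immunocompromised, admit.
Round 3 fires R6, giving start_antiviral.
Derived: discharge_ok (round 1), sore_throat (round 1), admit (round 2). notify_public_health never appears in any round.

notify_public_health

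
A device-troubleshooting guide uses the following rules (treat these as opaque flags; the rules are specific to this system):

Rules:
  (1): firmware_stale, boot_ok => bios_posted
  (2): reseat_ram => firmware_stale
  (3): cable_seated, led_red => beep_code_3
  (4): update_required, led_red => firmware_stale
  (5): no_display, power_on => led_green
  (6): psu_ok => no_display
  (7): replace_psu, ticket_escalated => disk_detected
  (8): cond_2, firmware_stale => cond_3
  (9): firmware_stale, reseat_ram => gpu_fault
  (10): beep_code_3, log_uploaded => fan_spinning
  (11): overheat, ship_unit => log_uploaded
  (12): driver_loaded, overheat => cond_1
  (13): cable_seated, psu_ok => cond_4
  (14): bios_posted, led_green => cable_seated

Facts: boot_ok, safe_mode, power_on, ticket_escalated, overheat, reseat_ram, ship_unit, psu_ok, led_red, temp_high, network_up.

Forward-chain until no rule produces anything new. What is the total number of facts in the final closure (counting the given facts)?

Round 1: (2) [reseat_ram => firmware_stale]; (6) [psu_ok => no_display]; (11) [overheat, ship_unit => log_uploaded]. New: firmware_stale, no_display, log_uploaded.
Round 2: (1) [firmware_stale, boot_ok => bios_posted]; (5) [no_display, power_on => led_green]; (9) [firmware_stale, reseat_ram => gpu_fault]. New: bios_posted, led_green, gpu_fault.
Round 3: (14) [bios_posted, led_green => cable_seated]. New: cable_seated.
Round 4: (3) [cable_seated, led_red => beep_code_3]; (13) [cable_seated, psu_ok => cond_4]. New: beep_code_3, cond_4.
Round 5: (10) [beep_code_3, log_uploaded => fan_spinning]. New: fan_spinning.
Closure: {beep_code_3, bios_posted, boot_ok, cable_seated, cond_4, fan_spinning, firmware_stale, gpu_fault, led_green, led_red, log_uploaded, network_up, no_display, overheat, power_on, psu_ok, reseat_ram, safe_mode, ship_unit, temp_high, ticket_escalated} — 21 facts.

21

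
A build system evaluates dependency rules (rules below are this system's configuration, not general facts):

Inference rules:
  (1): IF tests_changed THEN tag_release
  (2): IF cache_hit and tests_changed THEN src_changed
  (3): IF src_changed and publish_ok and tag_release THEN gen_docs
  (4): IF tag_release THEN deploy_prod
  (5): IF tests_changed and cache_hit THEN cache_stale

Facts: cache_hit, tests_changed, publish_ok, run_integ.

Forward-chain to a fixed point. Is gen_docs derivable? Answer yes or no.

Round 1: (1) [IF tests_changed THEN tag_release]; (2) [IF cache_hit and tests_changed THEN src_changed]; (5) [IF tests_changed and cache_hit THEN cache_stale]. New: tag_release, src_changed, cache_stale.
Round 2: (3) [IF src_changed and publish_ok and tag_release THEN gen_docs]; (4) [IF tag_release THEN deploy_prod]. New: gen_docs, deploy_prod.
gen_docs appears in round 2, so it is derivable.

yes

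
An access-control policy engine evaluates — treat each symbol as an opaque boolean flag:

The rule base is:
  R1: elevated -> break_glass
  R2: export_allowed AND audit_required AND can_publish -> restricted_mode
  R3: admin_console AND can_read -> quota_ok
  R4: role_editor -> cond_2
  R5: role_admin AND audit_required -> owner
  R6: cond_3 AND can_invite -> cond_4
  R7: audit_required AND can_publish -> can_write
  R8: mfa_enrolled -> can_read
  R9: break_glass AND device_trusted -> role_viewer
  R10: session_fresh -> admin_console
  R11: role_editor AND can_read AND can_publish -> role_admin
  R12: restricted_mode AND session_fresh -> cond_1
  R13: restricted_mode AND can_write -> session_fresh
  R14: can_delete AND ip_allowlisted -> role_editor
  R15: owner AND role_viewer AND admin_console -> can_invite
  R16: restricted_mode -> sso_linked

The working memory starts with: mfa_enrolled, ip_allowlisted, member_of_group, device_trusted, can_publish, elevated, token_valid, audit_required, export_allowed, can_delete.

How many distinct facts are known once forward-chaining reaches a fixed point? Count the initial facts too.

[1] R1 [elevated -> break_glass]; R2 [export_allowed AND audit_required AND can_publish -> restricted_mode]; R7 [audit_required AND can_publish -> can_write]; R8 [mfa_enrolled -> can_read]; R14 [can_delete AND ip_allowlisted -> role_editor]. ⇒ new: break_glass, restricted_mode, can_write, can_read, role_editor.
[2] R4 [role_editor -> cond_2]; R9 [break_glass AND device_trusted -> role_viewer]; R11 [role_editor AND can_read AND can_publish -> role_admin]; R13 [restricted_mode AND can_write -> session_fresh]; R16 [restricted_mode -> sso_linked]. ⇒ new: cond_2, role_viewer, role_admin, session_fresh, sso_linked.
[3] R5 [role_admin AND audit_required -> owner]; R10 [session_fresh -> admin_console]; R12 [restricted_mode AND session_fresh -> cond_1]. ⇒ new: owner, admin_console, cond_1.
[4] R3 [admin_console AND can_read -> quota_ok]; R15 [owner AND role_viewer AND admin_console -> can_invite]. ⇒ new: quota_ok, can_invite.
Closure: {admin_console, audit_required, break_glass, can_delete, can_invite, can_publish, can_read, can_write, cond_1, cond_2, device_trusted, elevated, export_allowed, ip_allowlisted, member_of_group, mfa_enrolled, owner, quota_ok, restricted_mode, role_admin, role_editor, role_viewer, session_fresh, sso_linked, token_valid} — 25 facts.

25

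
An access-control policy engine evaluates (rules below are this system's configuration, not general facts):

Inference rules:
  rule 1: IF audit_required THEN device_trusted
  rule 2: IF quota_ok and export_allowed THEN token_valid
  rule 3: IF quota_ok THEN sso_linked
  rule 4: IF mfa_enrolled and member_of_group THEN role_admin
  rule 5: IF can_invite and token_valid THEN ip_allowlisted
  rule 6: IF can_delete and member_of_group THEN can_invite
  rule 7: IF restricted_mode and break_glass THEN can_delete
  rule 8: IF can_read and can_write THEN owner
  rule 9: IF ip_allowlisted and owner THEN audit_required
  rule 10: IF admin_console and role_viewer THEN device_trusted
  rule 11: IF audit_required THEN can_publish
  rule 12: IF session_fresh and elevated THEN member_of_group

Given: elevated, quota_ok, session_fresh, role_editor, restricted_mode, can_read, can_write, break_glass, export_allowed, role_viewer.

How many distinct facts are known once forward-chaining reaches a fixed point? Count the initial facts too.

Round 1 — rule 2, rule 3, rule 7, rule 8, rule 12, derive token_valid, sso_linked, can_delete, owner, member_of_group.
Round 2 — rule 6, derive can_invite.
Round 3 — rule 5, derive ip_allowlisted.
Round 4 — rule 9, derive audit_required.
Round 5 — rule 1, rule 11, derive device_trusted, can_publish.
Closure: {audit_required, break_glass, can_delete, can_invite, can_publish, can_read, can_write, device_trusted, elevated, export_allowed, ip_allowlisted, member_of_group, owner, quota_ok, restricted_mode, role_editor, role_viewer, session_fresh, sso_linked, token_valid} — 20 facts.

20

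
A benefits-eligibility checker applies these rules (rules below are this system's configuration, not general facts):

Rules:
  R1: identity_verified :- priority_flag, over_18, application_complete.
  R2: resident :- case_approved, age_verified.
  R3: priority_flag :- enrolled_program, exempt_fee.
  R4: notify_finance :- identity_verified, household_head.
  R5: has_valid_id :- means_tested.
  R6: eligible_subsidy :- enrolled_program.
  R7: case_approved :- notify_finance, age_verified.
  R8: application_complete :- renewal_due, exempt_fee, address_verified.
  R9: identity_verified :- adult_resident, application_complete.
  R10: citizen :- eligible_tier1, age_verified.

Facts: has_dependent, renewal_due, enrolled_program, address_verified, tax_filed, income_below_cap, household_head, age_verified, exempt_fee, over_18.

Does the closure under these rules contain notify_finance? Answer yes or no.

yes

Round 1: R3 [priority_flag :- enrolled_program, exempt_fee.]; R6 [eligible_subsidy :- enrolled_program.]; R8 [application_complete :- renewal_due, exempt_fee, address_verified.]. New: priority_flag, eligible_subsidy, application_complete.
Round 2: R1 [identity_verified :- priority_flag, over_18, application_complete.]. New: identity_verified.
Round 3: R4 [notify_finance :- identity_verified, household_head.]. New: notify_finance.
Round 4: R7 [case_approved :- notify_finance, age_verified.]. New: case_approved.
Round 5: R2 [resident :- case_approved, age_verified.]. New: resident.
notify_finance appears in round 3, so it is derivable.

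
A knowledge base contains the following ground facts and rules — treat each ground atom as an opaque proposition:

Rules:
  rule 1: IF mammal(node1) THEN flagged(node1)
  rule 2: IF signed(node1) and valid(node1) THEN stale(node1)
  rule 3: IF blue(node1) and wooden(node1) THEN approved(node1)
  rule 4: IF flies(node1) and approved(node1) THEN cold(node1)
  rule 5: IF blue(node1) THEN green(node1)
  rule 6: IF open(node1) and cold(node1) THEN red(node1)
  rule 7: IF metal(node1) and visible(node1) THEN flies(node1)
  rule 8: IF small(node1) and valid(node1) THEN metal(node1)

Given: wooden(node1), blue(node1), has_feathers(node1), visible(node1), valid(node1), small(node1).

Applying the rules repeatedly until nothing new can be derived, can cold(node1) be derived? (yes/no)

Round 1 fires rule 3, rule 5, rule 8, giving approved(node1), green(node1), metal(node1).
Round 2 fires rule 7, giving flies(node1).
Round 3 fires rule 4, giving cold(node1).
cold(node1) appears in round 3, so it is derivable.

yes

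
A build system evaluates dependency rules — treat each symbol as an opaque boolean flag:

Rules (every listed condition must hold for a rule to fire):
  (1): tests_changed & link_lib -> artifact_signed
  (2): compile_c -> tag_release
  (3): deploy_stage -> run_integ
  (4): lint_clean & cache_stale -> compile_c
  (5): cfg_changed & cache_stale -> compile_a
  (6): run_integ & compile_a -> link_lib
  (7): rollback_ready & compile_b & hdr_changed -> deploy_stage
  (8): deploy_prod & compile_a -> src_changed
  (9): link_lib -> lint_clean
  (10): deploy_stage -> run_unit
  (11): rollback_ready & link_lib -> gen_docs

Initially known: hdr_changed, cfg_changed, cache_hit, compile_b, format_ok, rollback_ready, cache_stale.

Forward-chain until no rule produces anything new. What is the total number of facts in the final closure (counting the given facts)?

[1] (5) [cfg_changed & cache_stale -> compile_a]; (7) [rollback_ready & compile_b & hdr_changed -> deploy_stage]. ⇒ new: compile_a, deploy_stage.
[2] (3) [deploy_stage -> run_integ]; (10) [deploy_stage -> run_unit]. ⇒ new: run_integ, run_unit.
[3] (6) [run_integ & compile_a -> link_lib]. ⇒ new: link_lib.
[4] (9) [link_lib -> lint_clean]; (11) [rollback_ready & link_lib -> gen_docs]. ⇒ new: lint_clean, gen_docs.
[5] (4) [lint_clean & cache_stale -> compile_c]. ⇒ new: compile_c.
[6] (2) [compile_c -> tag_release]. ⇒ new: tag_release.
Closure: {cache_hit, cache_stale, cfg_changed, compile_a, compile_b, compile_c, deploy_stage, format_ok, gen_docs, hdr_changed, link_lib, lint_clean, rollback_ready, run_integ, run_unit, tag_release} — 16 facts.

16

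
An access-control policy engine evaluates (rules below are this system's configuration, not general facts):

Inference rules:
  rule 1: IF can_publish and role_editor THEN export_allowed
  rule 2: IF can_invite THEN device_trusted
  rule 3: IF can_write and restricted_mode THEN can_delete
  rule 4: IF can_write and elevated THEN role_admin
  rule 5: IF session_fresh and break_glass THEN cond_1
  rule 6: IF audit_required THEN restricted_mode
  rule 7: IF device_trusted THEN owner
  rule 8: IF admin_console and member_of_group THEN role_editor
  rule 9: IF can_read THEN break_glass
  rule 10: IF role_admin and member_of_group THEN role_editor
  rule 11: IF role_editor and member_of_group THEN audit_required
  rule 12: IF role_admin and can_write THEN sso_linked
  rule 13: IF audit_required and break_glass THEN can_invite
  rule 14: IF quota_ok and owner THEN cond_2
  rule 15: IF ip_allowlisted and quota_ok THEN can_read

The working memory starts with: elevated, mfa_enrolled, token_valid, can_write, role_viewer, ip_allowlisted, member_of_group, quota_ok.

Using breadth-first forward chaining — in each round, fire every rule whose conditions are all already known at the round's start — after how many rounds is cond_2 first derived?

7

Round 1: rule 4 [IF can_write and elevated THEN role_admin]; rule 15 [IF ip_allowlisted and quota_ok THEN can_read]. New: role_admin, can_read.
Round 2: rule 9 [IF can_read THEN break_glass]; rule 10 [IF role_admin and member_of_group THEN role_editor]; rule 12 [IF role_admin and can_write THEN sso_linked]. New: break_glass, role_editor, sso_linked.
Round 3: rule 11 [IF role_editor and member_of_group THEN audit_required]. New: audit_required.
Round 4: rule 6 [IF audit_required THEN restricted_mode]; rule 13 [IF audit_required and break_glass THEN can_invite]. New: restricted_mode, can_invite.
Round 5: rule 2 [IF can_invite THEN device_trusted]; rule 3 [IF can_write and restricted_mode THEN can_delete]. New: device_trusted, can_delete.
Round 6: rule 7 [IF device_trusted THEN owner]. New: owner.
Round 7: rule 14 [IF quota_ok and owner THEN cond_2]. New: cond_2.
cond_2 first appears in round 7.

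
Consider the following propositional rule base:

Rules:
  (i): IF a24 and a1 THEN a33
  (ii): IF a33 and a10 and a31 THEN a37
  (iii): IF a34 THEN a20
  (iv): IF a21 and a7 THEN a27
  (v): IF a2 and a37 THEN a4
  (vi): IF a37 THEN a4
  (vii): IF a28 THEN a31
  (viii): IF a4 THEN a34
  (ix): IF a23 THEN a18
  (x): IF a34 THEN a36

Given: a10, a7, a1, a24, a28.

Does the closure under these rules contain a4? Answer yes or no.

Round 1 fires (i), (vii), giving a33, a31.
Round 2 fires (ii), giving a37.
Round 3 fires (vi), giving a4.
Round 4 fires (viii), giving a34.
Round 5 fires (iii), (x), giving a20, a36.
a4 appears in round 3, so it is derivable.

yes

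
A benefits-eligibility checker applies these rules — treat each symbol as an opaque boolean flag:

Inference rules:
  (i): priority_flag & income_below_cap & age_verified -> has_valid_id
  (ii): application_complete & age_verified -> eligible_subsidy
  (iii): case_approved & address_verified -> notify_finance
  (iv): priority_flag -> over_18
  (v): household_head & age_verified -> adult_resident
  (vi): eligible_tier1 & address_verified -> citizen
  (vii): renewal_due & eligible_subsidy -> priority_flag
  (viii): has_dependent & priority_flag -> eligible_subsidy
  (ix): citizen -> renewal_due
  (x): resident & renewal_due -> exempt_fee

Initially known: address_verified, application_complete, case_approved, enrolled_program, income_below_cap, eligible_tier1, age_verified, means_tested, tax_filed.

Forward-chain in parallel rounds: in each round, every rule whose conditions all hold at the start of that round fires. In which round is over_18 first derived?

4

Round 1: (ii) [application_complete & age_verified -> eligible_subsidy]; (iii) [case_approved & address_verified -> notify_finance]; (vi) [eligible_tier1 & address_verified -> citizen]. Adds eligible_subsidy, notify_finance, citizen.
Round 2: (ix) [citizen -> renewal_due]. Adds renewal_due.
Round 3: (vii) [renewal_due & eligible_subsidy -> priority_flag]. Adds priority_flag.
Round 4: (i) [priority_flag & income_below_cap & age_verified -> has_valid_id]; (iv) [priority_flag -> over_18]. Adds has_valid_id, over_18.
over_18 first appears in round 4.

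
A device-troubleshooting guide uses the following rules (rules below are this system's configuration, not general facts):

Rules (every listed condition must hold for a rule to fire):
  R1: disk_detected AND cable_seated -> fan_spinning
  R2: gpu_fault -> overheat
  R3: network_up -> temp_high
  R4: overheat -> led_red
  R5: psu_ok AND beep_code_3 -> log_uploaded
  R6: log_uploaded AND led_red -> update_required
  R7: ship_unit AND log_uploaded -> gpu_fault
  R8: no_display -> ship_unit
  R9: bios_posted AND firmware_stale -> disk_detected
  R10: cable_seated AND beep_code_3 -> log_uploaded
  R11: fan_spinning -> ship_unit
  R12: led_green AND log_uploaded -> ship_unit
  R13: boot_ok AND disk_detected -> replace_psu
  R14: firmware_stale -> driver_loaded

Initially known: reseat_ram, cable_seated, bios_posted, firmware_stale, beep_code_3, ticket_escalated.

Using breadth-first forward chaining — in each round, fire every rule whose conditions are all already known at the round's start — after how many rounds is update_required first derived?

[1] R9 [bios_posted AND firmware_stale -> disk_detected]; R10 [cable_seated AND beep_code_3 -> log_uploaded]; R14 [firmware_stale -> driver_loaded]. ⇒ new: disk_detected, log_uploaded, driver_loaded.
[2] R1 [disk_detected AND cable_seated -> fan_spinning]. ⇒ new: fan_spinning.
[3] R11 [fan_spinning -> ship_unit]. ⇒ new: ship_unit.
[4] R7 [ship_unit AND log_uploaded -> gpu_fault]. ⇒ new: gpu_fault.
[5] R2 [gpu_fault -> overheat]. ⇒ new: overheat.
[6] R4 [overheat -> led_red]. ⇒ new: led_red.
[7] R6 [log_uploaded AND led_red -> update_required]. ⇒ new: update_required.
update_required first appears in round 7.

7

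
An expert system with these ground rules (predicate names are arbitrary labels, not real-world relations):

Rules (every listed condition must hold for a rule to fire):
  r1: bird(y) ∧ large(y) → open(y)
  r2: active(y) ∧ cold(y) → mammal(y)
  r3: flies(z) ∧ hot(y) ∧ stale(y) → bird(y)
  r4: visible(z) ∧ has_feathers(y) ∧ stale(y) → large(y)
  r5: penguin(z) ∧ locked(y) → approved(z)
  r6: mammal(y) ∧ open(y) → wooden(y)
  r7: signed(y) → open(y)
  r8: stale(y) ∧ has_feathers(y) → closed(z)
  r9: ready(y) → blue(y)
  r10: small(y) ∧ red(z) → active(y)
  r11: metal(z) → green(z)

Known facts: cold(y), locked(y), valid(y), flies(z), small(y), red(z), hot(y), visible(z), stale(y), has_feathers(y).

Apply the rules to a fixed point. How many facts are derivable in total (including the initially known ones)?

Round 1: r3 [flies(z) ∧ hot(y) ∧ stale(y) → bird(y)]; r4 [visible(z) ∧ has_feathers(y) ∧ stale(y) → large(y)]; r8 [stale(y) ∧ has_feathers(y) → closed(z)]; r10 [small(y) ∧ red(z) → active(y)]. Adds bird(y), large(y), closed(z), active(y).
Round 2: r1 [bird(y) ∧ large(y) → open(y)]; r2 [active(y) ∧ cold(y) → mammal(y)]. Adds open(y), mammal(y).
Round 3: r6 [mammal(y) ∧ open(y) → wooden(y)]. Adds wooden(y).
Closure: {active(y), bird(y), closed(z), cold(y), flies(z), has_feathers(y), hot(y), large(y), locked(y), mammal(y), open(y), red(z), small(y), stale(y), valid(y), visible(z), wooden(y)} — 17 facts.

17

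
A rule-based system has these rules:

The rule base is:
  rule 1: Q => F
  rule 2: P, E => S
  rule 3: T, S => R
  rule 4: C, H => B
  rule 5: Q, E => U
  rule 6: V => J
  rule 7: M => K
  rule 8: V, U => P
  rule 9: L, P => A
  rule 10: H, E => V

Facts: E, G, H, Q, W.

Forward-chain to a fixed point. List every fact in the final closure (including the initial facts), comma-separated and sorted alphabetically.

Round 1: rule 1 [Q => F]; rule 5 [Q, E => U]; rule 10 [H, E => V]. Adds F, U, V.
Round 2: rule 6 [V => J]; rule 8 [V, U => P]. Adds J, P.
Round 3: rule 2 [P, E => S]. Adds S.

E, F, G, H, J, P, Q, S, U, V, W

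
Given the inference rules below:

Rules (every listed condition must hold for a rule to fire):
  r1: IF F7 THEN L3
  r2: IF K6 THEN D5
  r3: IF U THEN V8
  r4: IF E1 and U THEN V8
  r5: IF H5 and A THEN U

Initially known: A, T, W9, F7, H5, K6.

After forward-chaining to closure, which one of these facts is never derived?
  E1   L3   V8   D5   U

Round 1 — r1, r2, r5, derive L3, D5, U.
Round 2 — r3, derive V8.
Derived: U (round 1), V8 (round 2), L3 (round 1), D5 (round 1). E1 never appears in any round.

E1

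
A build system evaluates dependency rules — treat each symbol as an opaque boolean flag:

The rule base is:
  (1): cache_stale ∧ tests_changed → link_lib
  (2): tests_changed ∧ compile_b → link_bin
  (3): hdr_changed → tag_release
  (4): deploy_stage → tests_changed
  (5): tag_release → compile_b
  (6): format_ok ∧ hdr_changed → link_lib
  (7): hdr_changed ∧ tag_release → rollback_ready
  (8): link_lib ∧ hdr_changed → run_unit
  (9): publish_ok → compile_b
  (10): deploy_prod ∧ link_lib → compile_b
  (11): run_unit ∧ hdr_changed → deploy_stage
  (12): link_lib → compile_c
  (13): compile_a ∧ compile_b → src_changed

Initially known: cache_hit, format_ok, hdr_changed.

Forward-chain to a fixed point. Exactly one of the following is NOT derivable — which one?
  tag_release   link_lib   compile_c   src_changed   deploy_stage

src_changed

Round 1 — (3), (6), derive tag_release, link_lib.
Round 2 — (5), (7), (8), (12), derive compile_b, rollback_ready, run_unit, compile_c.
Round 3 — (11), derive deploy_stage.
Round 4 — (4), derive tests_changed.
Round 5 — (2), derive link_bin.
Derived: link_lib (round 1), tag_release (round 1), compile_c (round 2), deploy_stage (round 3). src_changed never appears in any round.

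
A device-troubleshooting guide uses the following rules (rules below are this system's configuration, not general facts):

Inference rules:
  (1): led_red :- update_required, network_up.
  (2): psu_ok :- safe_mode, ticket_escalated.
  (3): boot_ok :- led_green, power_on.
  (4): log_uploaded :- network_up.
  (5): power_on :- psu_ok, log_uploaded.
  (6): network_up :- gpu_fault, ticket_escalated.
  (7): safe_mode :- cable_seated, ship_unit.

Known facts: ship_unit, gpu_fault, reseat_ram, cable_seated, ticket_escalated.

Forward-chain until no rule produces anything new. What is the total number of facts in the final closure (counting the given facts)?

Round 1: (6) [network_up :- gpu_fault, ticket_escalated.]; (7) [safe_mode :- cable_seated, ship_unit.]. New: network_up, safe_mode.
Round 2: (2) [psu_ok :- safe_mode, ticket_escalated.]; (4) [log_uploaded :- network_up.]. New: psu_ok, log_uploaded.
Round 3: (5) [power_on :- psu_ok, log_uploaded.]. New: power_on.
Closure: {cable_seated, gpu_fault, log_uploaded, network_up, power_on, psu_ok, reseat_ram, safe_mode, ship_unit, ticket_escalated} — 10 facts.

10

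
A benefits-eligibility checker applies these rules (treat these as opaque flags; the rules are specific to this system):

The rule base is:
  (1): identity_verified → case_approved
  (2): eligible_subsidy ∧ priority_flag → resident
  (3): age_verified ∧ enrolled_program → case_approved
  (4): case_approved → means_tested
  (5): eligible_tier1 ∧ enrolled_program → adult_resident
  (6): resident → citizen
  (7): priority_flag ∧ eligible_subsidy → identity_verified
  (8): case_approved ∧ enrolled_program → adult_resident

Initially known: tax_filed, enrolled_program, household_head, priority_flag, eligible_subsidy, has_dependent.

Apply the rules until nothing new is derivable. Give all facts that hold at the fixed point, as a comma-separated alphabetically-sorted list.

adult_resident, case_approved, citizen, eligible_subsidy, enrolled_program, has_dependent, household_head, identity_verified, means_tested, priority_flag, resident, tax_filed

Round 1: (2) [eligible_subsidy ∧ priority_flag → resident]; (7) [priority_flag ∧ eligible_subsidy → identity_verified]. Adds resident, identity_verified.
Round 2: (1) [identity_verified → case_approved]; (6) [resident → citizen]. Adds case_approved, citizen.
Round 3: (4) [case_approved → means_tested]; (8) [case_approved ∧ enrolled_program → adult_resident]. Adds means_tested, adult_resident.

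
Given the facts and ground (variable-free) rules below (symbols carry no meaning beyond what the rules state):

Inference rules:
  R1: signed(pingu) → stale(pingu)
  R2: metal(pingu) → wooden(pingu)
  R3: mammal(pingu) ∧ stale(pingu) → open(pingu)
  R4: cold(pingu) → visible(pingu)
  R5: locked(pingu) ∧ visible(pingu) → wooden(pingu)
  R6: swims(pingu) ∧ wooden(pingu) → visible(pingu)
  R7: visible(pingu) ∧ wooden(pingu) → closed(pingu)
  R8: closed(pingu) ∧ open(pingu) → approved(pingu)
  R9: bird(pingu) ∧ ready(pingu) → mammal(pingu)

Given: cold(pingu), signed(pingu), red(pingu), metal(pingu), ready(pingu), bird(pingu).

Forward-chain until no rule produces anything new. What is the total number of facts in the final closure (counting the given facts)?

Round 1: R1 [signed(pingu) → stale(pingu)]; R2 [metal(pingu) → wooden(pingu)]; R4 [cold(pingu) → visible(pingu)]; R9 [bird(pingu) ∧ ready(pingu) → mammal(pingu)]. Adds stale(pingu), wooden(pingu), visible(pingu), mammal(pingu).
Round 2: R3 [mammal(pingu) ∧ stale(pingu) → open(pingu)]; R7 [visible(pingu) ∧ wooden(pingu) → closed(pingu)]. Adds open(pingu), closed(pingu).
Round 3: R8 [closed(pingu) ∧ open(pingu) → approved(pingu)]. Adds approved(pingu).
Closure: {approved(pingu), bird(pingu), closed(pingu), cold(pingu), mammal(pingu), metal(pingu), open(pingu), ready(pingu), red(pingu), signed(pingu), stale(pingu), visible(pingu), wooden(pingu)} — 13 facts.

13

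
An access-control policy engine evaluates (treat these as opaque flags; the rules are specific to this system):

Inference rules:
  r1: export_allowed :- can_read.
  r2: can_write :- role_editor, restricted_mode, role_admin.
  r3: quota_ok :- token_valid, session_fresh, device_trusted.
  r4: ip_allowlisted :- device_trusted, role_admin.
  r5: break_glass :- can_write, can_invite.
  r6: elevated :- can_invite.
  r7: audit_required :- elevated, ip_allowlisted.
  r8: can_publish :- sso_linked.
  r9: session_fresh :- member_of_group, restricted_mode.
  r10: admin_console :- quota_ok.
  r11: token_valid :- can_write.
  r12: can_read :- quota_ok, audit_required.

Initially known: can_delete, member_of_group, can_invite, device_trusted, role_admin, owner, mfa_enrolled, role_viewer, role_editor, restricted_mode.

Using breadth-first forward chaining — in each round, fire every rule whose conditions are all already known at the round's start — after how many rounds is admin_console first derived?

4

Round 1: r2 [can_write :- role_editor, restricted_mode, role_admin.]; r4 [ip_allowlisted :- device_trusted, role_admin.]; r6 [elevated :- can_invite.]; r9 [session_fresh :- member_of_group, restricted_mode.]. Adds can_write, ip_allowlisted, elevated, session_fresh.
Round 2: r5 [break_glass :- can_write, can_invite.]; r7 [audit_required :- elevated, ip_allowlisted.]; r11 [token_valid :- can_write.]. Adds break_glass, audit_required, token_valid.
Round 3: r3 [quota_ok :- token_valid, session_fresh, device_trusted.]. Adds quota_ok.
Round 4: r10 [admin_console :- quota_ok.]; r12 [can_read :- quota_ok, audit_required.]. Adds admin_console, can_read.
admin_console first appears in round 4.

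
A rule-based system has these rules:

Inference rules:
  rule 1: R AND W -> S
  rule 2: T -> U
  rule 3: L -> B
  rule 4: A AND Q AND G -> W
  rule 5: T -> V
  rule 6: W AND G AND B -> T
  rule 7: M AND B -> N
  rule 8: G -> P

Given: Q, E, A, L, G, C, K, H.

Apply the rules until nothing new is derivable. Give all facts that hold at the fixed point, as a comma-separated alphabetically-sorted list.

Round 1: rule 3 [L -> B]; rule 4 [A AND Q AND G -> W]; rule 8 [G -> P]. Adds B, W, P.
Round 2: rule 6 [W AND G AND B -> T]. Adds T.
Round 3: rule 2 [T -> U]; rule 5 [T -> V]. Adds U, V.

A, B, C, E, G, H, K, L, P, Q, T, U, V, W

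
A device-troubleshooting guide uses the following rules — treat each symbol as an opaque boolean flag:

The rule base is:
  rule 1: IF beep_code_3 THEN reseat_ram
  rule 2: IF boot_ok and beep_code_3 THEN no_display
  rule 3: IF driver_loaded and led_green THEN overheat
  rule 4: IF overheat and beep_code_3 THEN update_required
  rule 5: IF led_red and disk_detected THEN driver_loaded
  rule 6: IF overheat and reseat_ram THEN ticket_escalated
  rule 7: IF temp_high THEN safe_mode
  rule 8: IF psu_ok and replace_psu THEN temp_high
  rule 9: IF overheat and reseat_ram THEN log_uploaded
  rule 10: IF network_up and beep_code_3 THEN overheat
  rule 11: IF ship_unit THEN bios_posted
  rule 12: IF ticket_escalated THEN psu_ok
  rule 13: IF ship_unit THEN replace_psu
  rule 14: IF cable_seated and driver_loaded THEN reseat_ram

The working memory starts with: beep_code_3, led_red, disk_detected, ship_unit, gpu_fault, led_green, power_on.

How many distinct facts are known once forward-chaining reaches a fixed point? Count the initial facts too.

18

Round 1 fires rule 1, rule 5, rule 11, rule 13, giving reseat_ram, driver_loaded, bios_posted, replace_psu.
Round 2 fires rule 3, giving overheat.
Round 3 fires rule 4, rule 6, rule 9, giving update_required, ticket_escalated, log_uploaded.
Round 4 fires rule 12, giving psu_ok.
Round 5 fires rule 8, giving temp_high.
Round 6 fires rule 7, giving safe_mode.
Closure: {beep_code_3, bios_posted, disk_detected, driver_loaded, gpu_fault, led_green, led_red, log_uploaded, overheat, power_on, psu_ok, replace_psu, reseat_ram, safe_mode, ship_unit, temp_high, ticket_escalated, update_required} — 18 facts.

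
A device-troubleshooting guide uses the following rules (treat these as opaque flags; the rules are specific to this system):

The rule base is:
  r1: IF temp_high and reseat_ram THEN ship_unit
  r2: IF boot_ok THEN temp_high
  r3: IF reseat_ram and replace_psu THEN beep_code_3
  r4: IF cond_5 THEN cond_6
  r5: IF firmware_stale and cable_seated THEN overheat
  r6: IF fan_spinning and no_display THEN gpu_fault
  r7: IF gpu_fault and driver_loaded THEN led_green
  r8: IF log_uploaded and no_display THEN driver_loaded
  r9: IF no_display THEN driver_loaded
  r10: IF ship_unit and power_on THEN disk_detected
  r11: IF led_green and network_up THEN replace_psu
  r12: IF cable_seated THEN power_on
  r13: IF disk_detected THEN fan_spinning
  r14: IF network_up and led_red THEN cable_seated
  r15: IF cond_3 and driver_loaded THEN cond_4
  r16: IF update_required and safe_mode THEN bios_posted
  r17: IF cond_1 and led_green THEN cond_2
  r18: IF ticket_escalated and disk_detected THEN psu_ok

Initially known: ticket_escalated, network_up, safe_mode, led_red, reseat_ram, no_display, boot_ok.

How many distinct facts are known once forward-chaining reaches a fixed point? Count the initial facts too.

19

Round 1: r2 [IF boot_ok THEN temp_high]; r9 [IF no_display THEN driver_loaded]; r14 [IF network_up and led_red THEN cable_seated]. New: temp_high, driver_loaded, cable_seated.
Round 2: r1 [IF temp_high and reseat_ram THEN ship_unit]; r12 [IF cable_seated THEN power_on]. New: ship_unit, power_on.
Round 3: r10 [IF ship_unit and power_on THEN disk_detected]. New: disk_detected.
Round 4: r13 [IF disk_detected THEN fan_spinning]; r18 [IF ticket_escalated and disk_detected THEN psu_ok]. New: fan_spinning, psu_ok.
Round 5: r6 [IF fan_spinning and no_display THEN gpu_fault]. New: gpu_fault.
Round 6: r7 [IF gpu_fault and driver_loaded THEN led_green]. New: led_green.
Round 7: r11 [IF led_green and network_up THEN replace_psu]. New: replace_psu.
Round 8: r3 [IF reseat_ram and replace_psu THEN beep_code_3]. New: beep_code_3.
Closure: {beep_code_3, boot_ok, cable_seated, disk_detected, driver_loaded, fan_spinning, gpu_fault, led_green, led_red, network_up, no_display, power_on, psu_ok, replace_psu, reseat_ram, safe_mode, ship_unit, temp_high, ticket_escalated} — 19 facts.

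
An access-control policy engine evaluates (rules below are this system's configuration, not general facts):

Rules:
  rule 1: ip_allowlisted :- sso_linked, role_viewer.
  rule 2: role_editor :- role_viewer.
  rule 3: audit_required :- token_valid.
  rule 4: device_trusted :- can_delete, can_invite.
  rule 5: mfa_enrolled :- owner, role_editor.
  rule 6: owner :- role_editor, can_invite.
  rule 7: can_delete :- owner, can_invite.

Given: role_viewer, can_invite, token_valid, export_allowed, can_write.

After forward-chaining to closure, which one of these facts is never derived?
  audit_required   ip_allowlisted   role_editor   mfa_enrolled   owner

ip_allowlisted

[1] rule 2 [role_editor :- role_viewer.]; rule 3 [audit_required :- token_valid.]. ⇒ new: role_editor, audit_required.
[2] rule 6 [owner :- role_editor, can_invite.]. ⇒ new: owner.
[3] rule 5 [mfa_enrolled :- owner, role_editor.]; rule 7 [can_delete :- owner, can_invite.]. ⇒ new: mfa_enrolled, can_delete.
[4] rule 4 [device_trusted :- can_delete, can_invite.]. ⇒ new: device_trusted.
Derived: mfa_enrolled (round 3), audit_required (round 1), role_editor (round 1), owner (round 2). ip_allowlisted never appears in any round.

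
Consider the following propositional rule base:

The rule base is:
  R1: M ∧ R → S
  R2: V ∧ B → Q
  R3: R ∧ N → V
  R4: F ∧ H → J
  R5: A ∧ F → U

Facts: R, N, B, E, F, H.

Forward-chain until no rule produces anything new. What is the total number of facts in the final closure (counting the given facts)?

9

Round 1 — R3, R4, derive V, J.
Round 2 — R2, derive Q.
Closure: {B, E, F, H, J, N, Q, R, V} — 9 facts.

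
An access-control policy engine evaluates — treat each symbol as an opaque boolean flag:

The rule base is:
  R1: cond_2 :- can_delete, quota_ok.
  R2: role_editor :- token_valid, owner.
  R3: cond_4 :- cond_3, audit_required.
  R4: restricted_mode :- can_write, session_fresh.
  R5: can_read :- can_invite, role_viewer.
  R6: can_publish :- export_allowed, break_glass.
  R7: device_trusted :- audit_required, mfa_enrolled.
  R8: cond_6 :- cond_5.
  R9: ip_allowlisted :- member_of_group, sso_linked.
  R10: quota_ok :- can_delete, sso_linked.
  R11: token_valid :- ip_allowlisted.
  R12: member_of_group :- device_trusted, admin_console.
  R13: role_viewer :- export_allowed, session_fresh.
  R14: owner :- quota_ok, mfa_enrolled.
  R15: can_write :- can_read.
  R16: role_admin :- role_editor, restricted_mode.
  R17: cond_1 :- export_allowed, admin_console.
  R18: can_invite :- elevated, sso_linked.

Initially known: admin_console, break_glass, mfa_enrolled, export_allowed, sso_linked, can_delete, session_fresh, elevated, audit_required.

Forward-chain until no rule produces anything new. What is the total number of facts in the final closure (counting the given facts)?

[1] R6 [can_publish :- export_allowed, break_glass.]; R7 [device_trusted :- audit_required, mfa_enrolled.]; R10 [quota_ok :- can_delete, sso_linked.]; R13 [role_viewer :- export_allowed, session_fresh.]; R17 [cond_1 :- export_allowed, admin_console.]; R18 [can_invite :- elevated, sso_linked.]. ⇒ new: can_publish, device_trusted, quota_ok, role_viewer, cond_1, can_invite.
[2] R1 [cond_2 :- can_delete, quota_ok.]; R5 [can_read :- can_invite, role_viewer.]; R12 [member_of_group :- device_trusted, admin_console.]; R14 [owner :- quota_ok, mfa_enrolled.]. ⇒ new: cond_2, can_read, member_of_group, owner.
[3] R9 [ip_allowlisted :- member_of_group, sso_linked.]; R15 [can_write :- can_read.]. ⇒ new: ip_allowlisted, can_write.
[4] R4 [restricted_mode :- can_write, session_fresh.]; R11 [token_valid :- ip_allowlisted.]. ⇒ new: restricted_mode, token_valid.
[5] R2 [role_editor :- token_valid, owner.]. ⇒ new: role_editor.
[6] R16 [role_admin :- role_editor, restricted_mode.]. ⇒ new: role_admin.
Closure: {admin_console, audit_required, break_glass, can_delete, can_invite, can_publish, can_read, can_write, cond_1, cond_2, device_trusted, elevated, export_allowed, ip_allowlisted, member_of_group, mfa_enrolled, owner, quota_ok, restricted_mode, role_admin, role_editor, role_viewer, session_fresh, sso_linked, token_valid} — 25 facts.

25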